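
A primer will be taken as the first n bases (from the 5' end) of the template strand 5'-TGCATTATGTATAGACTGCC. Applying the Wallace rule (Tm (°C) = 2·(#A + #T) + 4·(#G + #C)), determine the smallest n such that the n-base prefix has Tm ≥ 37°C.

First 14 bases: TGCATTATGTATAG → Tm = 36°C (< 37°C)
First 15 bases: TGCATTATGTATAGA → Tm = 38°C (≥ 37°C)
Since every base adds ≥2°C, Tm only increases with n, so the threshold is first crossed at n = 15.

n = 15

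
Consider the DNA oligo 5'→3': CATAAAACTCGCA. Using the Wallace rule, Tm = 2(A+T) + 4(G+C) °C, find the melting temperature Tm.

Counting bases: A=6, T=2, C=4, G=1
So N_AT = 8 and N_GC = 5.
Tm = 4·5 + 2·8 = 20 + 16 = 36°C

36°C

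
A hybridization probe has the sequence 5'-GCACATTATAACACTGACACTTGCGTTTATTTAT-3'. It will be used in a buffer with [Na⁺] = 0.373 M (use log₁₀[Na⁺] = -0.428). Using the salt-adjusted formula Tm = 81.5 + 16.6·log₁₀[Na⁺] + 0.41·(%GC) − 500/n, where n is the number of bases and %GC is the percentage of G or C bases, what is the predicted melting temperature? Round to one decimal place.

Length n = 34. Base counts: C=7, G=4, A=10, T=13
G+C = 11, so %GC = 11/34 × 100 = 32.353%
Salt term: 16.6 × (-0.428) = -7.105
GC term: 0.41 × 32.353 = 13.265; length term: −500/34 = −14.706
Tm = 81.5 + (-7.105) + 13.265 − 14.706 = 72.954 → 73.0°C

73.0°C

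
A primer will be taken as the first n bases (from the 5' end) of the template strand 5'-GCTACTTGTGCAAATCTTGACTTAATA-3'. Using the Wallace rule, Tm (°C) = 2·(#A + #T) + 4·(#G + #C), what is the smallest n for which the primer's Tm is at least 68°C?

First 24 bases: GCTACTTGTGCAAATCTTGACTTA → Tm = 66°C (< 68°C)
First 25 bases: GCTACTTGTGCAAATCTTGACTTAA → Tm = 68°C (≥ 68°C)
Each additional base adds 2°C (A/T) or 4°C (G/C), so Tm is non-decreasing in n; n = 25 is the first length to reach 68°C.

n = 25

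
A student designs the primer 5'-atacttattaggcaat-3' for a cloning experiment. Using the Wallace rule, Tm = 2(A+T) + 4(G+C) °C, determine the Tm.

Base counts: G=2, A=6, C=2, T=6
AT pairs contribute 12, GC pairs contribute 4.
Tm = 2×12 + 4×4 = 40°C

40°C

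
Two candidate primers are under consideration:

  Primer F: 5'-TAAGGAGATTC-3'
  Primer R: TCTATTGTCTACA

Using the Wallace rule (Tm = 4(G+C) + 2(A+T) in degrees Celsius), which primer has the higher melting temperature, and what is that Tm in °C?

Primer F: A+T=7, G+C=4 → Tm = 2(7)+4(4) = 30°C
Primer R: A+T=9, G+C=4 → Tm = 2(9)+4(4) = 34°C
30°C vs 34°C → primer R is higher.

Primer R, 34°C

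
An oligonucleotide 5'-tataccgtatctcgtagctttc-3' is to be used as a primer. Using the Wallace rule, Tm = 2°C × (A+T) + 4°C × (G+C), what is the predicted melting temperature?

62°C

Counting bases: T=9, G=3, A=4, C=6
So N_AT = 13 and N_GC = 9.
Tm = 2×13 + 4×9 = 62°C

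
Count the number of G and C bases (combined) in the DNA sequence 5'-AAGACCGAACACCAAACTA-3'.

8

Base counts: T=1, C=6, G=2, A=10
Total G or C: 2 + 6 = 8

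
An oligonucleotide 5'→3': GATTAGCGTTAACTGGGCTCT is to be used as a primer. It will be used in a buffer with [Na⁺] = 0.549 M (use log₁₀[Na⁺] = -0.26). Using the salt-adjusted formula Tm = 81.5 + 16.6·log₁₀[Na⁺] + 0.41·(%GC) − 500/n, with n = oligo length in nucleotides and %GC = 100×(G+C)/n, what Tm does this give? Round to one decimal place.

Length n = 21. Base counts: A=4, T=7, C=4, G=6
G+C = 10, so %GC = 10/21 × 100 = 47.619%
Salt term: 16.6 × (-0.26) = -4.316
GC term: 0.41 × 47.619 = 19.524; length term: −500/21 = −23.81
Tm = 81.5 + (-4.316) + 19.524 − 23.81 = 72.898 → 72.9°C

72.9°C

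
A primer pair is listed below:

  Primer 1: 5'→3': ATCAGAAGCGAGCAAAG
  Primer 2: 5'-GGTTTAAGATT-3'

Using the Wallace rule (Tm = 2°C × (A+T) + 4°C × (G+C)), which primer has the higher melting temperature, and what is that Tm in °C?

Primer 1, 50°C

Primer 1: A+T=9, G+C=8 → Tm = 2(9)+4(8) = 50°C
Primer 2: A+T=8, G+C=3 → Tm = 2(8)+4(3) = 28°C
50°C vs 28°C → primer 1 is higher.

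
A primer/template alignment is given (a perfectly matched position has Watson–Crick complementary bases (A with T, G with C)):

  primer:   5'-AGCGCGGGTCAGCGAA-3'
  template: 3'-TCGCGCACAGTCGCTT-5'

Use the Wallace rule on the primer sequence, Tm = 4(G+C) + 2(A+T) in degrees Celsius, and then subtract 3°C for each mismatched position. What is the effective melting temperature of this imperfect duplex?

51°C

Primer base counts: A=4, T=1, G=7, C=4 → A+T=5, G+C=11
Perfect-match Tm = 2(5) + 4(11) = 10 + 44 = 54°C
Mismatches (positions where the bases are not complementary): 1 (at position 7)
Effective Tm = 54 − 1×3 = 54 − 3 = 51°C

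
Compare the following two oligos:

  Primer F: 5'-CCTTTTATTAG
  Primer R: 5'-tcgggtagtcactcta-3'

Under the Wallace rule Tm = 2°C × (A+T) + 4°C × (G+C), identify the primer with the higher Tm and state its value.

Primer F: A+T=8, G+C=3 → Tm = 2(8)+4(3) = 28°C
Primer R: A+T=8, G+C=8 → Tm = 2(8)+4(8) = 48°C
28°C vs 48°C → primer R is higher.

Primer R, 48°C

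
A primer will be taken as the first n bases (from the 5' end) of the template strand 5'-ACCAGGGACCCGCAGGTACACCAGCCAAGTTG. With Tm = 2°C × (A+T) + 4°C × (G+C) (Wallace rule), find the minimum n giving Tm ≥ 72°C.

n = 22

First 21 bases: ACCAGGGACCCGCAGGTACAC → Tm = 70°C (< 72°C)
First 22 bases: ACCAGGGACCCGCAGGTACACC → Tm = 74°C (≥ 72°C)
Each additional base adds 2°C (A/T) or 4°C (G/C), so Tm is non-decreasing in n; n = 22 is the first length to reach 72°C.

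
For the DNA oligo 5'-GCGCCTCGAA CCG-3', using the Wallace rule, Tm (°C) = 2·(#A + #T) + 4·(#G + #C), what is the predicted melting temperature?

46°C

C=6, T=1, G=4, A=2
AT pairs contribute 3, GC pairs contribute 10.
Tm = 2×3 + 4×10 = 46°C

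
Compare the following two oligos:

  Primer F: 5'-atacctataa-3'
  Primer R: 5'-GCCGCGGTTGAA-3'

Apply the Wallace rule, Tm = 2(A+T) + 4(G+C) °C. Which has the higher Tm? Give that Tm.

Primer R, 40°C

Primer F: A+T=8, G+C=2 → Tm = 2(8)+4(2) = 24°C
Primer R: A+T=4, G+C=8 → Tm = 2(4)+4(8) = 40°C
24°C vs 40°C → primer R is higher.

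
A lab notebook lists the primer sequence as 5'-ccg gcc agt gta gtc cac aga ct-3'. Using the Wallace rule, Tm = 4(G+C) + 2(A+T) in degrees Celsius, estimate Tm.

Base counts: C=8, T=4, A=5, G=6
AT pairs contribute 9, GC pairs contribute 14.
Tm = 2×9 + 4×14 = 74°C

74°C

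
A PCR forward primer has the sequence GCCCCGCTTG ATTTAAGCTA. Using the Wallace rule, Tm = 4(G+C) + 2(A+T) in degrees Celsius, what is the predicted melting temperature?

60°C

Base counts: G=4, C=6, A=4, T=6
AT pairs contribute 10, GC pairs contribute 10.
Tm = 2(10) + 4(10) = 20 + 40 = 60°C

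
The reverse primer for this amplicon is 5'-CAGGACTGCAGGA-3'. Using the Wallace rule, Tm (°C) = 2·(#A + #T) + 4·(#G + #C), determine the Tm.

C=3, A=4, T=1, G=5
AT pairs contribute 5, GC pairs contribute 8.
Tm = 2×5 + 4×8 = 42°C

42°C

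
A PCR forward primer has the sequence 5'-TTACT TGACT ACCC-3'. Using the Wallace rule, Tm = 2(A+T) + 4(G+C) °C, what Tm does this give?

40°C

Counting bases: T=5, C=5, G=1, A=3
So N_AT = 8 and N_GC = 6.
Tm = 2(8) + 4(6) = 16 + 24 = 40°C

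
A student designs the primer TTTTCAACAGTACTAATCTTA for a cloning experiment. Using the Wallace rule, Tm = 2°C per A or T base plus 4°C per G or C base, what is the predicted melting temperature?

A=7, T=9, C=4, G=1
So N_AT = 16 and N_GC = 5.
Tm = 2×16 + 4×5 = 52°C

52°C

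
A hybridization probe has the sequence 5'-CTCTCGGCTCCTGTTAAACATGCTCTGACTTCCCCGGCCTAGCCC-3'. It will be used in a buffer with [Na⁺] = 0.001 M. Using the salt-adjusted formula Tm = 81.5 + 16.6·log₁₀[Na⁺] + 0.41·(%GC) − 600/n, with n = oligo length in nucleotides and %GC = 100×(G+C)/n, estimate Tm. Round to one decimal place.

43.0°C

Length n = 45. Base counts: G=8, A=6, C=19, T=12
G+C = 27, so %GC = 27/45 × 100 = 60%
Salt term: 16.6 × (-3) = -49.8
GC term: 0.41 × 60 = 24.6; length term: −600/45 = −13.333
Tm = 81.5 + (-49.8) + 24.6 − 13.333 = 42.967 → 43.0°C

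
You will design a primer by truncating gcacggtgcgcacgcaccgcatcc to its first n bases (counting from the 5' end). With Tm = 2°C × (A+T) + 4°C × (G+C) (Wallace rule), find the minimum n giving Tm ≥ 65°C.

n = 19

First 18 bases: GCACGGTGCGCACGCACC → Tm = 64°C (< 65°C)
First 19 bases: GCACGGTGCGCACGCACCG → Tm = 68°C (≥ 65°C)
Since every base adds ≥2°C, Tm only increases with n, so the threshold is first crossed at n = 19.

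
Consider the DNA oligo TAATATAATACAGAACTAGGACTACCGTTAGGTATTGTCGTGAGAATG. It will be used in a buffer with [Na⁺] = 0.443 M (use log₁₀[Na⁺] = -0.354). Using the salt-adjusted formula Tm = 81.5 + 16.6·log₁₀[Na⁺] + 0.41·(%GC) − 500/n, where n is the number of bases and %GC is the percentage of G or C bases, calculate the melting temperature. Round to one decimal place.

Length n = 48. Base counts: G=11, T=14, C=6, A=17
G+C = 17, so %GC = 17/48 × 100 = 35.417%
Salt term: 16.6 × (-0.354) = -5.876
GC term: 0.41 × 35.417 = 14.521; length term: −500/48 = −10.417
Tm = 81.5 + (-5.876) + 14.521 − 10.417 = 79.728 → 79.7°C

79.7°C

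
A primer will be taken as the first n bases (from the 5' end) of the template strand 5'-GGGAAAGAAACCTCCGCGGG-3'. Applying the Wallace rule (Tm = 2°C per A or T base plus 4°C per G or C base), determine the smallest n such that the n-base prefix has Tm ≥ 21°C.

First 6 bases: GGGAAA → Tm = 18°C (< 21°C)
First 7 bases: GGGAAAG → Tm = 22°C (≥ 21°C)
Since every base adds ≥2°C, Tm only increases with n, so the threshold is first crossed at n = 7.

n = 7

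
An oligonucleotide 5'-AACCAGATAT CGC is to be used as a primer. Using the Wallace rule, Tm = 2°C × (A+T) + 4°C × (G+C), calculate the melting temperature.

38°C

Base counts: T=2, A=5, C=4, G=2
A+T = 7, G+C = 6
Tm = 2×7 + 4×6 = 38°C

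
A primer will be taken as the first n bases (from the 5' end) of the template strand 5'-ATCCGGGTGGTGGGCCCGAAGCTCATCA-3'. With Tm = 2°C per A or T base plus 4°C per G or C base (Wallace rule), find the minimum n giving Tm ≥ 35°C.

n = 11

First 10 bases: ATCCGGGTGG → Tm = 34°C (< 35°C)
First 11 bases: ATCCGGGTGGT → Tm = 36°C (≥ 35°C)
Since every base adds ≥2°C, Tm only increases with n, so the threshold is first crossed at n = 11.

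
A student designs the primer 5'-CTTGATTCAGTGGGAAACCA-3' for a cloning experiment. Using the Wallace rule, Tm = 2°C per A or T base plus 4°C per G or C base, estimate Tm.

Base counts: G=5, T=5, A=6, C=4
AT pairs contribute 11, GC pairs contribute 9.
Tm = 2×11 + 4×9 = 58°C

58°C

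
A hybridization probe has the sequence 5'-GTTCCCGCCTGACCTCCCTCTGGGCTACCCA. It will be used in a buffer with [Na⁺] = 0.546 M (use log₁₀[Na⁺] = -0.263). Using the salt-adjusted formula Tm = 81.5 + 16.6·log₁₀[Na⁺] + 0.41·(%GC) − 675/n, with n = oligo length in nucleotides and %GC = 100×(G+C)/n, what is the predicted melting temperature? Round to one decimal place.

83.1°C

Length n = 31. Scanning the sequence gives C=15, T=7, G=6, A=3.
G+C = 21, so %GC = 21/31 × 100 = 67.742%
Salt term: 16.6 × (-0.263) = -4.366
GC term: 0.41 × 67.742 = 27.774; length term: −675/31 = −21.774
Tm = 81.5 + (-4.366) + 27.774 − 21.774 = 83.134 → 83.1°C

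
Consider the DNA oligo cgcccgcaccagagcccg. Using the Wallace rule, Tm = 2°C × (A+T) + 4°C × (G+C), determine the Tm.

Counting bases: G=5, A=3, T=0, C=10
AT pairs contribute 3, GC pairs contribute 15.
Tm = 2(3) + 4(15) = 6 + 60 = 66°C

66°C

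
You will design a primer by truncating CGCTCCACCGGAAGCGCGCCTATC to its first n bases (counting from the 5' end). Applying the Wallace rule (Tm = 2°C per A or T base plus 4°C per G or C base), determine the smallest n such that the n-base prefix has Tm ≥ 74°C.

First 20 bases: CGCTCCACCGGAAGCGCGCC → Tm = 72°C (< 74°C)
First 21 bases: CGCTCCACCGGAAGCGCGCCT → Tm = 74°C (≥ 74°C)
Since every base adds ≥2°C, Tm only increases with n, so the threshold is first crossed at n = 21.

n = 21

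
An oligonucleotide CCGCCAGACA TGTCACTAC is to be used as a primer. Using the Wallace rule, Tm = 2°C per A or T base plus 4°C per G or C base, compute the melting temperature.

60°C

T=3, A=5, C=8, G=3
A+T = 8, G+C = 11
Tm = 4·11 + 2·8 = 44 + 16 = 60°C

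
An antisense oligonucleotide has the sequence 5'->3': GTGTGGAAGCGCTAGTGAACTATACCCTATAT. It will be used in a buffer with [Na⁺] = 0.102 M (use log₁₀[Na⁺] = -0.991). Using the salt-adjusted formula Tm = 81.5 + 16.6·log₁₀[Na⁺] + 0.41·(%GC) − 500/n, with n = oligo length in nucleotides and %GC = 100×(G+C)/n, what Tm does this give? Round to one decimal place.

Length n = 32. Counting bases: T=9, C=6, A=9, G=8
G+C = 14, so %GC = 14/32 × 100 = 43.75%
Salt term: 16.6 × (-0.991) = -16.451
GC term: 0.41 × 43.75 = 17.938; length term: −500/32 = −15.625
Tm = 81.5 + (-16.451) + 17.938 − 15.625 = 67.362 → 67.4°C

67.4°C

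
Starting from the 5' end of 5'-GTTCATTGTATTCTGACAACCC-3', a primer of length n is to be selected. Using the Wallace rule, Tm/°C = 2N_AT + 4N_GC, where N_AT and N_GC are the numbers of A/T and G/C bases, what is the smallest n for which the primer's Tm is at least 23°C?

First 8 bases: GTTCATTG → Tm = 22°C (< 23°C)
First 9 bases: GTTCATTGT → Tm = 24°C (≥ 23°C)
Each additional base adds 2°C (A/T) or 4°C (G/C), so Tm is non-decreasing in n; n = 9 is the first length to reach 23°C.

n = 9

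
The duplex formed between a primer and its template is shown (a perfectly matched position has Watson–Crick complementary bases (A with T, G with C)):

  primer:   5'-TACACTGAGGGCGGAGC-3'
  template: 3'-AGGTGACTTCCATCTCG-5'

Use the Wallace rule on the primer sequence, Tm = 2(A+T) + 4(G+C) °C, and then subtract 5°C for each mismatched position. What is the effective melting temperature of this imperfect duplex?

Primer base counts: A=4, T=2, G=7, C=4 → A+T=6, G+C=11
Perfect-match Tm = 2(6) + 4(11) = 12 + 44 = 56°C
Mismatches (positions where the bases are not complementary): 4 (at positions 2, 9, 12, 13)
Effective Tm = 56 − 4×5 = 56 − 20 = 36°C

36°C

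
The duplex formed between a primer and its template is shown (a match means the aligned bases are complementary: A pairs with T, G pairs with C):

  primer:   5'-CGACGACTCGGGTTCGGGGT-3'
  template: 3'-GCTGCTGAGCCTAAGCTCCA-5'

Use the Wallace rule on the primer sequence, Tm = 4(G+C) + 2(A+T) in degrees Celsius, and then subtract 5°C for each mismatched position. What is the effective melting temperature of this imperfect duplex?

58°C

Primer base counts: A=2, T=4, G=9, C=5 → A+T=6, G+C=14
Perfect-match Tm = 2(6) + 4(14) = 12 + 56 = 68°C
Mismatches (positions where the bases are not complementary): 2 (at positions 12, 17)
Effective Tm = 68 − 2×5 = 68 − 10 = 58°C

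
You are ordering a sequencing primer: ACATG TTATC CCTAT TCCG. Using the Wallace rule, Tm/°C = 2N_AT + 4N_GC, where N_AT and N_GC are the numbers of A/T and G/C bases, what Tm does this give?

Base counts: A=4, T=7, C=6, G=2
So N_AT = 11 and N_GC = 8.
Tm = 2×11 + 4×8 = 54°C

54°C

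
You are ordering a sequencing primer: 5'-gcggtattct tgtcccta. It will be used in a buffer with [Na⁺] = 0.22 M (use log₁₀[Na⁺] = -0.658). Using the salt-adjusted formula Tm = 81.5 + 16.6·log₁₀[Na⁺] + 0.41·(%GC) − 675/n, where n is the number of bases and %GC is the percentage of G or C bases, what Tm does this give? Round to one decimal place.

Length n = 18. Scanning the sequence gives G=4, A=2, C=5, T=7.
G+C = 9, so %GC = 9/18 × 100 = 50%
Salt term: 16.6 × (-0.658) = -10.923
GC term: 0.41 × 50 = 20.5; length term: −675/18 = −37.5
Tm = 81.5 + (-10.923) + 20.5 − 37.5 = 53.577 → 53.6°C

53.6°C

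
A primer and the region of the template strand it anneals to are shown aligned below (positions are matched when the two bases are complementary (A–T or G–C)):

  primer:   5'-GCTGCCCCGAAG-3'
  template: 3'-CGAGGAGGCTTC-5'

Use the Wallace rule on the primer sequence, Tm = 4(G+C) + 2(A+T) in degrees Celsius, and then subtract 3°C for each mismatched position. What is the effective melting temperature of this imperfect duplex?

36°C

Primer base counts: A=2, T=1, G=4, C=5 → A+T=3, G+C=9
Perfect-match Tm = 2(3) + 4(9) = 6 + 36 = 42°C
Mismatches (positions where the bases are not complementary): 2 (at positions 4, 6)
Effective Tm = 42 − 2×3 = 42 − 6 = 36°C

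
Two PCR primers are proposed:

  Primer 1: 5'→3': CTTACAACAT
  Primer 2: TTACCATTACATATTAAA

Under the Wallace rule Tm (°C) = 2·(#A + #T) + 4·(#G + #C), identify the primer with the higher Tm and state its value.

Primer 1: A+T=7, G+C=3 → Tm = 2(7)+4(3) = 26°C
Primer 2: A+T=15, G+C=3 → Tm = 2(15)+4(3) = 42°C
26°C vs 42°C → primer 2 is higher.

Primer 2, 42°C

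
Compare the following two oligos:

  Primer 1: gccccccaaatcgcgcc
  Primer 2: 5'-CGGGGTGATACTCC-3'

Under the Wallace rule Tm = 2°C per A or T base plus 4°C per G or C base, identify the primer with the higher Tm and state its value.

Primer 1: A+T=4, G+C=13 → Tm = 2(4)+4(13) = 60°C
Primer 2: A+T=5, G+C=9 → Tm = 2(5)+4(9) = 46°C
60°C vs 46°C → primer 1 is higher.

Primer 1, 60°C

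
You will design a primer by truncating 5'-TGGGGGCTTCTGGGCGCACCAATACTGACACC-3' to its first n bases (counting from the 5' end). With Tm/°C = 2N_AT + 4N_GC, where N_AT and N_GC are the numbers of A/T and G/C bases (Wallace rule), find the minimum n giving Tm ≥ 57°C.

First 16 bases: TGGGGGCTTCTGGGCG → Tm = 56°C (< 57°C)
First 17 bases: TGGGGGCTTCTGGGCGC → Tm = 60°C (≥ 57°C)
Since every base adds ≥2°C, Tm only increases with n, so the threshold is first crossed at n = 17.

n = 17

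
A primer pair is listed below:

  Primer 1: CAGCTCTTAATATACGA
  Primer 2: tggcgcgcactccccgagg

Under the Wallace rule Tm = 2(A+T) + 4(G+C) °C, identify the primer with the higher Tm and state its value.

Primer 2, 68°C

Primer 1: A+T=11, G+C=6 → Tm = 2(11)+4(6) = 46°C
Primer 2: A+T=4, G+C=15 → Tm = 2(4)+4(15) = 68°C
46°C vs 68°C → primer 2 is higher.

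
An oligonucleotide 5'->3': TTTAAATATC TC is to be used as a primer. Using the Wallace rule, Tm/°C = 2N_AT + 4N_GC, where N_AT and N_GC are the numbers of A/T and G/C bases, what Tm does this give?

Counting bases: T=6, G=0, C=2, A=4
So N_AT = 10 and N_GC = 2.
Tm = 2×10 + 4×2 = 28°C

28°C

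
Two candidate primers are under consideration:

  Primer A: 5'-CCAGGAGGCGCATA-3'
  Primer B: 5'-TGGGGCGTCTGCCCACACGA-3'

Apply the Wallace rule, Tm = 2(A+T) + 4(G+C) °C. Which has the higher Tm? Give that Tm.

Primer B, 68°C

Primer A: A+T=5, G+C=9 → Tm = 2(5)+4(9) = 46°C
Primer B: A+T=6, G+C=14 → Tm = 2(6)+4(14) = 68°C
46°C vs 68°C → primer B is higher.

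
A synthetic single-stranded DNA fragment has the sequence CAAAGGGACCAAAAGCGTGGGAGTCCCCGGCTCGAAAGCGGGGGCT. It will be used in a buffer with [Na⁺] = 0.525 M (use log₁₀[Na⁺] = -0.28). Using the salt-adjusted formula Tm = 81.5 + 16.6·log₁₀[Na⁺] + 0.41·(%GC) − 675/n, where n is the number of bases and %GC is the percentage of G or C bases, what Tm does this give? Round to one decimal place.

88.9°C

Length n = 46. Base counts: A=12, G=18, T=4, C=12
G+C = 30, so %GC = 30/46 × 100 = 65.217%
Salt term: 16.6 × (-0.28) = -4.648
GC term: 0.41 × 65.217 = 26.739; length term: −675/46 = −14.674
Tm = 81.5 + (-4.648) + 26.739 − 14.674 = 88.917 → 88.9°C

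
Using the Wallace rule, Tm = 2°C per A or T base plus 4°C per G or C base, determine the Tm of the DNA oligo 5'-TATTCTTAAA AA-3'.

Base counts: A=6, G=0, T=5, C=1
A+T = 11, G+C = 1
Tm = 2(11) + 4(1) = 22 + 4 = 26°C

26°C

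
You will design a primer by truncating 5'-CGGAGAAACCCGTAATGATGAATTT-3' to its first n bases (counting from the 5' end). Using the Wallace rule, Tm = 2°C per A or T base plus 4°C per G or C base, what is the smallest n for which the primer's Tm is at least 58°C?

n = 20

First 19 bases: CGGAGAAACCCGTAATGAT → Tm = 56°C (< 58°C)
First 20 bases: CGGAGAAACCCGTAATGATG → Tm = 60°C (≥ 58°C)
Each additional base adds 2°C (A/T) or 4°C (G/C), so Tm is non-decreasing in n; n = 20 is the first length to reach 58°C.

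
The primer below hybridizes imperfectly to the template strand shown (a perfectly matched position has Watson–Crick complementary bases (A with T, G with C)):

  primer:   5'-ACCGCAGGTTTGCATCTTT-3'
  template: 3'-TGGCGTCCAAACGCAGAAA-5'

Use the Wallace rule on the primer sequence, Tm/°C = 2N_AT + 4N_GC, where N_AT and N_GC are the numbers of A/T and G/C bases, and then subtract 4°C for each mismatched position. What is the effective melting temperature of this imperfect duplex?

Primer base counts: A=3, T=7, G=4, C=5 → A+T=10, G+C=9
Perfect-match Tm = 2(10) + 4(9) = 20 + 36 = 56°C
Mismatches (positions where the bases are not complementary): 1 (at position 14)
Effective Tm = 56 − 1×4 = 56 − 4 = 52°C

52°C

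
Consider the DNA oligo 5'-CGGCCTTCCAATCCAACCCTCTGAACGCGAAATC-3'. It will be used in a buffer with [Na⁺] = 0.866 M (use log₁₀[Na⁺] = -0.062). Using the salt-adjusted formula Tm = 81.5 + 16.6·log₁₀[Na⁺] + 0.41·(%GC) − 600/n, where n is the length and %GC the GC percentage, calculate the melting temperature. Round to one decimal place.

85.7°C

Length n = 34. Scanning the sequence gives A=9, T=6, G=5, C=14.
G+C = 19, so %GC = 19/34 × 100 = 55.882%
Salt term: 16.6 × (-0.062) = -1.029
GC term: 0.41 × 55.882 = 22.912; length term: −600/34 = −17.647
Tm = 81.5 + (-1.029) + 22.912 − 17.647 = 85.736 → 85.7°C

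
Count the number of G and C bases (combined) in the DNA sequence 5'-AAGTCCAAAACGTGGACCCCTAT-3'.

G=4, C=7, A=8, T=4
Total G or C: 4 + 7 = 11

11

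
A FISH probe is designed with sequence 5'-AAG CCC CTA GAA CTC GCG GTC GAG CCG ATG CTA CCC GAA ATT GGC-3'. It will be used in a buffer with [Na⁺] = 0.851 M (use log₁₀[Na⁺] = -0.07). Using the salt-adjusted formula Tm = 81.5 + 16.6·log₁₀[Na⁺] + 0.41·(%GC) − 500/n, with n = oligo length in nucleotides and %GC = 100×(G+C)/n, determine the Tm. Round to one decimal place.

Length n = 45. A=11, G=12, C=15, T=7
G+C = 27, so %GC = 27/45 × 100 = 60%
Salt term: 16.6 × (-0.07) = -1.162
GC term: 0.41 × 60 = 24.6; length term: −500/45 = −11.111
Tm = 81.5 + (-1.162) + 24.6 − 11.111 = 93.827 → 93.8°C

93.8°C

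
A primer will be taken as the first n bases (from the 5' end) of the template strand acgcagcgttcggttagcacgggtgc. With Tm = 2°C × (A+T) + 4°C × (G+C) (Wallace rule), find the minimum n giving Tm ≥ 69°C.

n = 22

First 21 bases: ACGCAGCGTTCGGTTAGCACG → Tm = 68°C (< 69°C)
First 22 bases: ACGCAGCGTTCGGTTAGCACGG → Tm = 72°C (≥ 69°C)
Each additional base adds 2°C (A/T) or 4°C (G/C), so Tm is non-decreasing in n; n = 22 is the first length to reach 69°C.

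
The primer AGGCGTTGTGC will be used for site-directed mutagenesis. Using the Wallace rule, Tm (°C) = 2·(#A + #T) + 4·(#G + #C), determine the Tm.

G=5, A=1, T=3, C=2
AT pairs contribute 4, GC pairs contribute 7.
Tm = 4·7 + 2·4 = 28 + 8 = 36°C

36°C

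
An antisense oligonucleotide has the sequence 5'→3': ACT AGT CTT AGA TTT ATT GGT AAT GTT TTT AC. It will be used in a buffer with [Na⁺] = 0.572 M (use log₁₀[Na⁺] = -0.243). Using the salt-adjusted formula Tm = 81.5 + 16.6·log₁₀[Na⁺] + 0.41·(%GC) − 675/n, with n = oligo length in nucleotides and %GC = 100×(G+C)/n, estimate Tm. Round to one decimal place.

Length n = 32. Base counts: G=5, T=16, A=8, C=3
G+C = 8, so %GC = 8/32 × 100 = 25%
Salt term: 16.6 × (-0.243) = -4.034
GC term: 0.41 × 25 = 10.25; length term: −675/32 = −21.094
Tm = 81.5 + (-4.034) + 10.25 − 21.094 = 66.622 → 66.6°C

66.6°C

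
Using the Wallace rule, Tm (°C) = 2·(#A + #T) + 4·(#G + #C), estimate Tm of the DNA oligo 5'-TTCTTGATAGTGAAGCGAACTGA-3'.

64°C

Scanning the sequence gives G=6, A=7, C=3, T=7.
So N_AT = 14 and N_GC = 9.
Tm = 4·9 + 2·14 = 36 + 28 = 64°C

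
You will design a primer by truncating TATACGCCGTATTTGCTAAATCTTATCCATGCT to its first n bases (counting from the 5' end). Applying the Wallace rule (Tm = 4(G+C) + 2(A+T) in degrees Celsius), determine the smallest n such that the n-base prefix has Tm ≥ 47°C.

n = 17

First 16 bases: TATACGCCGTATTTGC → Tm = 46°C (< 47°C)
First 17 bases: TATACGCCGTATTTGCT → Tm = 48°C (≥ 47°C)
Since every base adds ≥2°C, Tm only increases with n, so the threshold is first crossed at n = 17.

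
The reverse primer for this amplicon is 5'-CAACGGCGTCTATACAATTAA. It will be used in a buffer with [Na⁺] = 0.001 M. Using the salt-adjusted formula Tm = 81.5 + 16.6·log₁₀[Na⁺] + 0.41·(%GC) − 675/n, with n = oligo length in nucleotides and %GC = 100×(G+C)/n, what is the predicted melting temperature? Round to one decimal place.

15.2°C

Length n = 21. Counting bases: C=5, G=3, A=8, T=5
G+C = 8, so %GC = 8/21 × 100 = 38.095%
Salt term: 16.6 × (-3) = -49.8
GC term: 0.41 × 38.095 = 15.619; length term: −675/21 = −32.143
Tm = 81.5 + (-49.8) + 15.619 − 32.143 = 15.176 → 15.2°C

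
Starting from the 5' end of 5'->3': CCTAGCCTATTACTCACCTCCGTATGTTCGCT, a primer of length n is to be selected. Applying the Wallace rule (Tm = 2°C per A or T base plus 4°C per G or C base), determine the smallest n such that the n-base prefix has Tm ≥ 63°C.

n = 21

First 20 bases: CCTAGCCTATTACTCACCTC → Tm = 60°C (< 63°C)
First 21 bases: CCTAGCCTATTACTCACCTCC → Tm = 64°C (≥ 63°C)
Each additional base adds 2°C (A/T) or 4°C (G/C), so Tm is non-decreasing in n; n = 21 is the first length to reach 63°C.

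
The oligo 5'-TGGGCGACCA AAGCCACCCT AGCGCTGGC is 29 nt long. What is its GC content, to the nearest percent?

Counting bases: T=3, G=9, C=11, A=6
G+C = 9 + 11 = 20 out of 29 bases
%GC = 20/29 × 100 = 68.97% ≈ 69%

69%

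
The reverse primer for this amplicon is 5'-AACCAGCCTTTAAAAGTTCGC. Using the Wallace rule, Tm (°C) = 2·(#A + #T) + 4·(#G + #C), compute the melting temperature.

60°C

Base counts: A=7, C=6, G=3, T=5
So N_AT = 12 and N_GC = 9.
Tm = 4·9 + 2·12 = 36 + 24 = 60°C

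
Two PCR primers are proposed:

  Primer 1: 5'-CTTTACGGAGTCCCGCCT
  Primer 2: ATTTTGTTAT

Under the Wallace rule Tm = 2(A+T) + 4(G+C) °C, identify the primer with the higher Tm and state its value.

Primer 1: A+T=7, G+C=11 → Tm = 2(7)+4(11) = 58°C
Primer 2: A+T=9, G+C=1 → Tm = 2(9)+4(1) = 22°C
58°C vs 22°C → primer 1 is higher.

Primer 1, 58°C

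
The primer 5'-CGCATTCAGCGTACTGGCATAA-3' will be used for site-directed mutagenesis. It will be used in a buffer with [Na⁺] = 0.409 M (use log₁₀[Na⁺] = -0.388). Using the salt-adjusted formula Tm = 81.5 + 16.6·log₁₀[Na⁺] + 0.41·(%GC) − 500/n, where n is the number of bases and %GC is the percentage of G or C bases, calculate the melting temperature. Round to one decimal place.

Length n = 22. C=6, G=5, A=6, T=5
G+C = 11, so %GC = 11/22 × 100 = 50%
Salt term: 16.6 × (-0.388) = -6.441
GC term: 0.41 × 50 = 20.5; length term: −500/22 = −22.727
Tm = 81.5 + (-6.441) + 20.5 − 22.727 = 72.832 → 72.8°C

72.8°C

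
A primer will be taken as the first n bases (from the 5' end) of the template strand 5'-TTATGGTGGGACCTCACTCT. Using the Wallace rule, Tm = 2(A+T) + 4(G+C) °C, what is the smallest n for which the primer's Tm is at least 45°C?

First 14 bases: TTATGGTGGGACCT → Tm = 42°C (< 45°C)
First 15 bases: TTATGGTGGGACCTC → Tm = 46°C (≥ 45°C)
Since every base adds ≥2°C, Tm only increases with n, so the threshold is first crossed at n = 15.

n = 15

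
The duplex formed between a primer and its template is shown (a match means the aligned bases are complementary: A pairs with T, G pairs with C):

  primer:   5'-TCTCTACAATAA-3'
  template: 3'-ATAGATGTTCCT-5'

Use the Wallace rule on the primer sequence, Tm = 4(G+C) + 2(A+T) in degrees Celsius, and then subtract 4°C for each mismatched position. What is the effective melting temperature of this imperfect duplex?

Primer base counts: A=5, T=4, G=0, C=3 → A+T=9, G+C=3
Perfect-match Tm = 2(9) + 4(3) = 18 + 12 = 30°C
Mismatches (positions where the bases are not complementary): 3 (at positions 2, 10, 11)
Effective Tm = 30 − 3×4 = 30 − 12 = 18°C

18°C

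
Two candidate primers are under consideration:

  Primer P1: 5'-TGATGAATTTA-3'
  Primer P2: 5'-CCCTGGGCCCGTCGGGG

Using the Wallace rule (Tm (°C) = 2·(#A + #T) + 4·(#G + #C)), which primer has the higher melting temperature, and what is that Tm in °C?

Primer P1: A+T=9, G+C=2 → Tm = 2(9)+4(2) = 26°C
Primer P2: A+T=2, G+C=15 → Tm = 2(2)+4(15) = 64°C
26°C vs 64°C → primer P2 is higher.

Primer P2, 64°C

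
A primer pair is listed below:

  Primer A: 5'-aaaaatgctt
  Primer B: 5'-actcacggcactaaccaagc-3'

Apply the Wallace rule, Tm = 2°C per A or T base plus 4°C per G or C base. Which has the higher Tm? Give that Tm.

Primer A: A+T=8, G+C=2 → Tm = 2(8)+4(2) = 24°C
Primer B: A+T=9, G+C=11 → Tm = 2(9)+4(11) = 62°C
24°C vs 62°C → primer B is higher.

Primer B, 62°C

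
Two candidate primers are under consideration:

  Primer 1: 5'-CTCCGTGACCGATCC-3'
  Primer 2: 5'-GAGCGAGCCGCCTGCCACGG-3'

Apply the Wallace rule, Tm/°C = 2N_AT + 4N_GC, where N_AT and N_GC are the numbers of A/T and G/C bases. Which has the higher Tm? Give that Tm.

Primer 1: A+T=5, G+C=10 → Tm = 2(5)+4(10) = 50°C
Primer 2: A+T=4, G+C=16 → Tm = 2(4)+4(16) = 72°C
50°C vs 72°C → primer 2 is higher.

Primer 2, 72°C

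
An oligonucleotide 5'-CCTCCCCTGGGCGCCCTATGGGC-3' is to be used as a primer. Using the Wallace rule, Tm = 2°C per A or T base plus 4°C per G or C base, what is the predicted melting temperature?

82°C

Base counts: G=7, A=1, C=11, T=4
So N_AT = 5 and N_GC = 18.
Tm = 2(5) + 4(18) = 10 + 72 = 82°C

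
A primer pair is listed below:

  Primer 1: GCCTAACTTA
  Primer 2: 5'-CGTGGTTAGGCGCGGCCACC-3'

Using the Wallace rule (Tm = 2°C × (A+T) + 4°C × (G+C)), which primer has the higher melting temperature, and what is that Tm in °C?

Primer 1: A+T=6, G+C=4 → Tm = 2(6)+4(4) = 28°C
Primer 2: A+T=5, G+C=15 → Tm = 2(5)+4(15) = 70°C
28°C vs 70°C → primer 2 is higher.

Primer 2, 70°C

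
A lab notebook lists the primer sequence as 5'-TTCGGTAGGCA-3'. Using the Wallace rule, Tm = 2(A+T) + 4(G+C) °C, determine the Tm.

C=2, A=2, G=4, T=3
So N_AT = 5 and N_GC = 6.
Tm = 2×5 + 4×6 = 34°C

34°C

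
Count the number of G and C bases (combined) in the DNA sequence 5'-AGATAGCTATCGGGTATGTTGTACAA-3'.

10

T=8, A=8, G=7, C=3
Total G or C: 7 + 3 = 10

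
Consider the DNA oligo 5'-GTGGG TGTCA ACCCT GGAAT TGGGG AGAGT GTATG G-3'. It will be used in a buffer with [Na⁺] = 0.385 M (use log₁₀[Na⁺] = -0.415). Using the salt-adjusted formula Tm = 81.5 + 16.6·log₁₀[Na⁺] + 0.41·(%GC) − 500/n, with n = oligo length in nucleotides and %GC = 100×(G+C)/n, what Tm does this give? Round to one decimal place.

83.5°C

Length n = 36. Base counts: T=9, G=16, A=7, C=4
G+C = 20, so %GC = 20/36 × 100 = 55.556%
Salt term: 16.6 × (-0.415) = -6.889
GC term: 0.41 × 55.556 = 22.778; length term: −500/36 = −13.889
Tm = 81.5 + (-6.889) + 22.778 − 13.889 = 83.5 → 83.5°C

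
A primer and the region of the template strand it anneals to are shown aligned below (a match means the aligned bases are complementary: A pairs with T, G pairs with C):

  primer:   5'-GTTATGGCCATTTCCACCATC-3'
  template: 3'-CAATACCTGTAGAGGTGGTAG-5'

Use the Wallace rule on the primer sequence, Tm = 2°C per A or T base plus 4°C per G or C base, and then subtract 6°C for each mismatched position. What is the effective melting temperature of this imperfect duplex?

Primer base counts: A=4, T=7, G=3, C=7 → A+T=11, G+C=10
Perfect-match Tm = 2(11) + 4(10) = 22 + 40 = 62°C
Mismatches (positions where the bases are not complementary): 2 (at positions 8, 12)
Effective Tm = 62 − 2×6 = 62 − 12 = 50°C

50°C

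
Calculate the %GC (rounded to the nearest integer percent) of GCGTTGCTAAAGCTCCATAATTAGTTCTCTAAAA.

Base counts: T=11, C=7, A=11, G=5
G+C = 5 + 7 = 12 out of 34 bases
%GC = 12/34 × 100 = 35.29% ≈ 35%

35%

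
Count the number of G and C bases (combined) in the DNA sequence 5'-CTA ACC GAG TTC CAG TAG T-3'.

9

Base counts: A=5, C=5, T=5, G=4
Total G or C: 4 + 5 = 9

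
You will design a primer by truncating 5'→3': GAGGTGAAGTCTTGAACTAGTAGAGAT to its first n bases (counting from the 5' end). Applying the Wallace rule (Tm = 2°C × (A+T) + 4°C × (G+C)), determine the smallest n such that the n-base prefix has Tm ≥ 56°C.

n = 20

First 19 bases: GAGGTGAAGTCTTGAACTA → Tm = 54°C (< 56°C)
First 20 bases: GAGGTGAAGTCTTGAACTAG → Tm = 58°C (≥ 56°C)
Each additional base adds 2°C (A/T) or 4°C (G/C), so Tm is non-decreasing in n; n = 20 is the first length to reach 56°C.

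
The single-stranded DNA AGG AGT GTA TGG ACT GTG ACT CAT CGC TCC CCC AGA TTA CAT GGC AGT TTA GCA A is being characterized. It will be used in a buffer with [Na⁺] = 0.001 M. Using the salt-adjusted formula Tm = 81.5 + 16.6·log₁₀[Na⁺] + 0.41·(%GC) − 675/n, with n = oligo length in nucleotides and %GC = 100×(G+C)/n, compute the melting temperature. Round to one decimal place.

Length n = 55. Scanning the sequence gives A=14, G=14, T=14, C=13.
G+C = 27, so %GC = 27/55 × 100 = 49.091%
Salt term: 16.6 × (-3) = -49.8
GC term: 0.41 × 49.091 = 20.127; length term: −675/55 = −12.273
Tm = 81.5 + (-49.8) + 20.127 − 12.273 = 39.554 → 39.6°C

39.6°C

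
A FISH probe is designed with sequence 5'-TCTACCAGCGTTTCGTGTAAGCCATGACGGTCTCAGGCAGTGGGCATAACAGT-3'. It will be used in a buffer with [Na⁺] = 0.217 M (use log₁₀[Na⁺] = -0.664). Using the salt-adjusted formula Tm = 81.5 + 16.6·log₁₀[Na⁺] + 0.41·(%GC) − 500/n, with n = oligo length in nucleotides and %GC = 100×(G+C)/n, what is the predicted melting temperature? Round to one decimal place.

82.7°C

Length n = 53. Scanning the sequence gives A=12, C=13, G=15, T=13.
G+C = 28, so %GC = 28/53 × 100 = 52.83%
Salt term: 16.6 × (-0.664) = -11.022
GC term: 0.41 × 52.83 = 21.66; length term: −500/53 = −9.434
Tm = 81.5 + (-11.022) + 21.66 − 9.434 = 82.704 → 82.7°C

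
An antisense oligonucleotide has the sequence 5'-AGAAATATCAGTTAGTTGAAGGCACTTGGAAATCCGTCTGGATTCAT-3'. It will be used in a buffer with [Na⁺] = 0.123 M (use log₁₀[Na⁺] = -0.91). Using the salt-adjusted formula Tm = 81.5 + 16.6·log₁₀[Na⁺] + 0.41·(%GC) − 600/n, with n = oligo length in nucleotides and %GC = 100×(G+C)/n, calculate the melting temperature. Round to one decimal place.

Length n = 47. Counting bases: A=15, C=7, G=11, T=14
G+C = 18, so %GC = 18/47 × 100 = 38.298%
Salt term: 16.6 × (-0.91) = -15.106
GC term: 0.41 × 38.298 = 15.702; length term: −600/47 = −12.766
Tm = 81.5 + (-15.106) + 15.702 − 12.766 = 69.33 → 69.3°C

69.3°C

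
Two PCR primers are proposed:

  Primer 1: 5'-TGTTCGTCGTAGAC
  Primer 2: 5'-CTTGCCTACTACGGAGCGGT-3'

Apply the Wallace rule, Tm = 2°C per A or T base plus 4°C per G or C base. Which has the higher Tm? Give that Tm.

Primer 1: A+T=7, G+C=7 → Tm = 2(7)+4(7) = 42°C
Primer 2: A+T=8, G+C=12 → Tm = 2(8)+4(12) = 64°C
42°C vs 64°C → primer 2 is higher.

Primer 2, 64°C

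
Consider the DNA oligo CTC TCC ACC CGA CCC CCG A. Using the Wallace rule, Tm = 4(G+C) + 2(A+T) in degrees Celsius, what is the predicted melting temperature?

66°C

Scanning the sequence gives G=2, A=3, T=2, C=12.
A+T = 5, G+C = 14
Tm = 2(5) + 4(14) = 10 + 56 = 66°C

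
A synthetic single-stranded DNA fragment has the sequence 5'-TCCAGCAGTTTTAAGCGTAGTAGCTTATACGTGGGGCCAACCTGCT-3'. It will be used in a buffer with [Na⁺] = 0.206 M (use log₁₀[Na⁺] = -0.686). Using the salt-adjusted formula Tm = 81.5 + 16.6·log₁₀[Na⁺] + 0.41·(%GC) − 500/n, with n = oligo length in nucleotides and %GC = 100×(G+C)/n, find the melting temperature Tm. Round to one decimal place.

Length n = 46. C=11, G=12, A=10, T=13
G+C = 23, so %GC = 23/46 × 100 = 50%
Salt term: 16.6 × (-0.686) = -11.388
GC term: 0.41 × 50 = 20.5; length term: −500/46 = −10.87
Tm = 81.5 + (-11.388) + 20.5 − 10.87 = 79.742 → 79.7°C

79.7°C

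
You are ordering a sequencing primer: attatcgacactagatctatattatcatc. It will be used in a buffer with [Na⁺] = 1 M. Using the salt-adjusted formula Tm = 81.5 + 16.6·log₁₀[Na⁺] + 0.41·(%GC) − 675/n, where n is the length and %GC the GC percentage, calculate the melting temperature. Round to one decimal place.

Length n = 29. G=2, T=11, C=6, A=10
G+C = 8, so %GC = 8/29 × 100 = 27.586%
Salt term: 16.6 × (0) = 0
GC term: 0.41 × 27.586 = 11.31; length term: −675/29 = −23.276
Tm = 81.5 + (0) + 11.31 − 23.276 = 69.534 → 69.5°C

69.5°C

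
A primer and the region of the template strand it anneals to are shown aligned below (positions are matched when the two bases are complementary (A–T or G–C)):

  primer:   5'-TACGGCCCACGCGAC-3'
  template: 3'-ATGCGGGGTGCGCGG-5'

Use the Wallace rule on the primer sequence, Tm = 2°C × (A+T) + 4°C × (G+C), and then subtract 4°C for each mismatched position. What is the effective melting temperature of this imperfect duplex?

Primer base counts: A=3, T=1, G=4, C=7 → A+T=4, G+C=11
Perfect-match Tm = 2(4) + 4(11) = 8 + 44 = 52°C
Mismatches (positions where the bases are not complementary): 2 (at positions 5, 14)
Effective Tm = 52 − 2×4 = 52 − 8 = 44°C

44°C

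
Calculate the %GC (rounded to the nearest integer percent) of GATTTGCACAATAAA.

Counting bases: C=2, T=4, A=7, G=2
G+C = 2 + 2 = 4 out of 15 bases
%GC = 4/15 × 100 = 26.67% ≈ 27%

27%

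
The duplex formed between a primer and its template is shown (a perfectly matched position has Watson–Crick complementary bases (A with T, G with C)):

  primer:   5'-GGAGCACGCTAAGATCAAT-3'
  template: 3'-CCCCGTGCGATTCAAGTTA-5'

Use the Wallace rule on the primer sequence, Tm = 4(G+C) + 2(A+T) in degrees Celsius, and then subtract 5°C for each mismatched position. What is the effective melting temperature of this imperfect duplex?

46°C

Primer base counts: A=7, T=3, G=5, C=4 → A+T=10, G+C=9
Perfect-match Tm = 2(10) + 4(9) = 20 + 36 = 56°C
Mismatches (positions where the bases are not complementary): 2 (at positions 3, 14)
Effective Tm = 56 − 2×5 = 56 − 10 = 46°C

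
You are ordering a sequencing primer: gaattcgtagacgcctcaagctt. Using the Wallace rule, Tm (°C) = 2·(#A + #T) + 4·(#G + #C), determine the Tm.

Scanning the sequence gives T=6, G=5, C=6, A=6.
AT pairs contribute 12, GC pairs contribute 11.
Tm = 2(12) + 4(11) = 24 + 44 = 68°C

68°C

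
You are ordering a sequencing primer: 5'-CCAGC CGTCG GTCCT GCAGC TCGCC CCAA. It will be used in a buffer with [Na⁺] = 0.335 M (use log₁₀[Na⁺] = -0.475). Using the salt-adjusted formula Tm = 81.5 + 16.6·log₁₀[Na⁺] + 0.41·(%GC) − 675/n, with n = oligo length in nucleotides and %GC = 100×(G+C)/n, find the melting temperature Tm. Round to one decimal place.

80.0°C

Length n = 29. Scanning the sequence gives C=14, A=4, T=4, G=7.
G+C = 21, so %GC = 21/29 × 100 = 72.414%
Salt term: 16.6 × (-0.475) = -7.885
GC term: 0.41 × 72.414 = 29.69; length term: −675/29 = −23.276
Tm = 81.5 + (-7.885) + 29.69 − 23.276 = 80.029 → 80.0°C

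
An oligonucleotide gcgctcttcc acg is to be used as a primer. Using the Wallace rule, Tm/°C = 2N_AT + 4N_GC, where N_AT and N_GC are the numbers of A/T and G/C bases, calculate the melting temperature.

Counting bases: T=3, C=6, A=1, G=3
AT pairs contribute 4, GC pairs contribute 9.
Tm = 2×4 + 4×9 = 44°C

44°C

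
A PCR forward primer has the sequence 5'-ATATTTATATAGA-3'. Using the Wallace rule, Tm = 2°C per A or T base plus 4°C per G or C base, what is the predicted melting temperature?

28°C

T=6, G=1, C=0, A=6
So N_AT = 12 and N_GC = 1.
Tm = 2×12 + 4×1 = 28°C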